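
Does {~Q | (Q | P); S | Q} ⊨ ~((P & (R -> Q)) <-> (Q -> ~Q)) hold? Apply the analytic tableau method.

Initial set: {(~Q | (Q | P)); (S | Q); ~~((P & (R -> Q)) <-> (Q -> ~Q))}.
(~Q | (Q | P)): β-rule — branch into ~Q  //  (Q | P).
  branch 1 (add ~Q):
    (S | Q): β-rule — branch into S  //  Q.
      branch 1.1 (add S):
        ~~((P & (R -> Q)) <-> (Q -> ~Q)): β-rule — branch into (P & (R -> Q)), (Q -> ~Q)  //  ~(P & (R -> Q)), ~(Q -> ~Q).
          branch 1.1.1 (add (P & (R -> Q)), (Q -> ~Q)):
            (P & (R -> Q)): α-rule — add P, (R -> Q).
            (Q -> ~Q): β-rule — branch into ~Q  //  ~Q.
              branch 1.1.1.1 (add ~Q):
                (R -> Q): β-rule — branch into ~R  //  Q.
                  branch 1.1.1.1.1 (add ~R):
                    ○ open, literals {P=1, Q=0, R=0, S=1}.
                  branch 1.1.1.1.2 (add Q):
                    × closes — contains both Q and ~Q.
              branch 1.1.1.2 (add ~Q):
                (R -> Q): β-rule — branch into ~R  //  Q.
                  branch 1.1.1.2.1 (add ~R):
                    ○ open, literals {P=1, Q=0, R=0, S=1}.
                  branch 1.1.1.2.2 (add Q):
                    × closes — contains both Q and ~Q.
          branch 1.1.2 (add ~(P & (R -> Q)), ~(Q -> ~Q)):
            ~(Q -> ~Q): α-rule — add Q, ~~Q.
            × closes — contains both Q and ~Q.
      branch 1.2 (add Q):
        × closes — contains both Q and ~Q.
  branch 2 (add (Q | P)):
    (S | Q): β-rule — branch into S  //  Q.
      branch 2.1 (add S):
        ~~((P & (R -> Q)) <-> (Q -> ~Q)): β-rule — branch into (P & (R -> Q)), (Q -> ~Q)  //  ~(P & (R -> Q)), ~(Q -> ~Q).
          branch 2.1.1 (add (P & (R -> Q)), (Q -> ~Q)):
            (P & (R -> Q)): α-rule — add P, (R -> Q).
            (Q | P): β-rule — branch into Q  //  P.
              branch 2.1.1.1 (add Q):
                (Q -> ~Q): β-rule — branch into ~Q  //  ~Q.
                  branch 2.1.1.1.1 (add ~Q):
                    × closes — contains both Q and ~Q.
                  branch 2.1.1.1.2 (add ~Q):
                    × closes — contains both Q and ~Q.
              branch 2.1.1.2 (add P):
                (Q -> ~Q): β-rule — branch into ~Q  //  ~Q.
                  branch 2.1.1.2.1 (add ~Q):
                    (R -> Q): β-rule — branch into ~R  //  Q.
                      branch 2.1.1.2.1.1 (add ~R):
                        ○ open, literals {P=1, Q=0, R=0, S=1}.
                      branch 2.1.1.2.1.2 (add Q):
                        × closes — contains both Q and ~Q.
                  branch 2.1.1.2.2 (add ~Q):
                    (R -> Q): β-rule — branch into ~R  //  Q.
                      branch 2.1.1.2.2.1 (add ~R):
                        ○ open, literals {P=1, Q=0, R=0, S=1}.
                      branch 2.1.1.2.2.2 (add Q):
                        × closes — contains both Q and ~Q.
          branch 2.1.2 (add ~(P & (R -> Q)), ~(Q -> ~Q)):
            ~(Q -> ~Q): α-rule — add Q, ~~Q.
            (Q | P): β-rule — branch into Q  //  P.
              branch 2.1.2.1 (add Q):
                ~(P & (R -> Q)): β-rule — branch into ~P  //  ~(R -> Q).
                  branch 2.1.2.1.1 (add ~P):
                    ○ open, literals {P=0, Q=1, S=1}.
                  branch 2.1.2.1.2 (add ~(R -> Q)):
                    ~(R -> Q): α-rule — add R, ~Q.
                    × closes — contains both Q and ~Q.
              branch 2.1.2.2 (add P):
                ~(P & (R -> Q)): β-rule — branch into ~P  //  ~(R -> Q).
                  branch 2.1.2.2.1 (add ~P):
                    × closes — contains both P and ~P.
                  branch 2.1.2.2.2 (add ~(R -> Q)):
                    ~(R -> Q): α-rule — add R, ~Q.
                    × closes — contains both Q and ~Q.
      branch 2.2 (add Q):
        ~~((P & (R -> Q)) <-> (Q -> ~Q)): β-rule — branch into (P & (R -> Q)), (Q -> ~Q)  //  ~(P & (R -> Q)), ~(Q -> ~Q).
          branch 2.2.1 (add (P & (R -> Q)), (Q -> ~Q)):
            (P & (R -> Q)): α-rule — add P, (R -> Q).
            (Q | P): β-rule — branch into Q  //  P.
              branch 2.2.1.1 (add Q):
                (Q -> ~Q): β-rule — branch into ~Q  //  ~Q.
                  branch 2.2.1.1.1 (add ~Q):
                    × closes — contains both Q and ~Q.
                  branch 2.2.1.1.2 (add ~Q):
                    × closes — contains both Q and ~Q.
              branch 2.2.1.2 (add P):
                (Q -> ~Q): β-rule — branch into ~Q  //  ~Q.
                  branch 2.2.1.2.1 (add ~Q):
                    × closes — contains both Q and ~Q.
                  branch 2.2.1.2.2 (add ~Q):
                    × closes — contains both Q and ~Q.
          branch 2.2.2 (add ~(P & (R -> Q)), ~(Q -> ~Q)):
            ~(Q -> ~Q): α-rule — add Q, ~~Q.
            (Q | P): β-rule — branch into Q  //  P.
              branch 2.2.2.1 (add Q):
                ~(P & (R -> Q)): β-rule — branch into ~P  //  ~(R -> Q).
                  branch 2.2.2.1.1 (add ~P):
                    ○ open, literals {P=0, Q=1}.
                  branch 2.2.2.1.2 (add ~(R -> Q)):
                    ~(R -> Q): α-rule — add R, ~Q.
                    × closes — contains both Q and ~Q.
              branch 2.2.2.2 (add P):
                ~(P & (R -> Q)): β-rule — branch into ~P  //  ~(R -> Q).
                  branch 2.2.2.2.1 (add ~P):
                    × closes — contains both P and ~P.
                  branch 2.2.2.2.2 (add ~(R -> Q)):
                    ~(R -> Q): α-rule — add R, ~Q.
                    × closes — contains both Q and ~Q.
18 branches closed, 6 open.
An open branch gives a countermodel: P=1, Q=0, R=0, S=1 (unmentioned atoms arbitrary); the premises hold there but the conclusion fails.

No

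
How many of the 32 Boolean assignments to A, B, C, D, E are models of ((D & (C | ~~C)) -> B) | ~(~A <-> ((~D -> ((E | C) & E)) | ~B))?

30

Initial set: {T (((D & (C | ~~C)) -> B) | ~(~A <-> ((~D -> ((E | C) & E)) | ~B)))}.
T (((D & (C | ~~C)) -> B) | ~(~A <-> ((~D -> ((E | C) & E)) | ~B))): β-rule — branch into T ((D & (C | ~~C)) -> B)  //  T ~(~A <-> ((~D -> ((E | C) & E)) | ~B)).
  branch 1 (add T ((D & (C | ~~C)) -> B)):
    T ((D & (C | ~~C)) -> B): β-rule — branch into F (D & (C | ~~C))  //  T B.
      branch 1.1 (add F (D & (C | ~~C))):
        F (D & (C | ~~C)): β-rule — branch into F D  //  F (C | ~~C).
          branch 1.1.1 (add F D):
            ○ open, literals {D=false}.
          branch 1.1.2 (add F (C | ~~C)):
            F (C | ~~C): α-rule — add F C, F ~~C.
            F ~~C: drop double negation, giving F C.
            ○ open, literals {C=false}.
      branch 1.2 (add T B):
        ○ open, literals {B=true}.
  branch 2 (add T ~(~A <-> ((~D -> ((E | C) & E)) | ~B))):
    T ~(~A <-> ((~D -> ((E | C) & E)) | ~B)): β-rule — branch into T ~A, F ((~D -> ((E | C) & E)) | ~B)  //  F ~A, T ((~D -> ((E | C) & E)) | ~B).
      branch 2.1 (add T ~A, F ((~D -> ((E | C) & E)) | ~B)):
        F ((~D -> ((E | C) & E)) | ~B): α-rule — add F (~D -> ((E | C) & E)), F ~B.
        F (~D -> ((E | C) & E)): α-rule — add T ~D, F ((E | C) & E).
        F ((E | C) & E): β-rule — branch into F (E | C)  //  F E.
          branch 2.1.1 (add F (E | C)):
            F (E | C): α-rule — add F E, F C.
            ○ open, literals {A=false, B=true, C=false, D=false, E=false}.
          branch 2.1.2 (add F E):
            ○ open, literals {A=false, B=true, D=false, E=false}.
      branch 2.2 (add F ~A, T ((~D -> ((E | C) & E)) | ~B)):
        T ((~D -> ((E | C) & E)) | ~B): β-rule — branch into T (~D -> ((E | C) & E))  //  T ~B.
          branch 2.2.1 (add T (~D -> ((E | C) & E))):
            T (~D -> ((E | C) & E)): β-rule — branch into F ~D  //  T ((E | C) & E).
              branch 2.2.1.1 (add F ~D):
                ○ open, literals {A=true, D=true}.
              branch 2.2.1.2 (add T ((E | C) & E)):
                T ((E | C) & E): α-rule — add T (E | C), T E.
                T (E | C): β-rule — branch into T E  //  T C.
                  branch 2.2.1.2.1 (add T E):
                    ○ open, literals {A=true, E=true}.
                  branch 2.2.1.2.2 (add T C):
                    ○ open, literals {A=true, C=true, E=true}.
          branch 2.2.2 (add T ~B):
            ○ open, literals {A=true, B=false}.
0 branches closed, 9 open.
Each open branch fixes some atoms; the unmentioned ones are free. Counting distinct full assignments: branch {D=false} (A, B, C, E) contributes 16 new; branch {C=false} (A, B, D, E) contributes 8 new; branch {B=true} (A, C, D, E) contributes 4 new; branch {A=false, B=true, C=false, D=false, E=false} (none free) contributes 0 new; branch {A=false, B=true, D=false, E=false} (C) contributes 0 new; branch {A=true, D=true} (B, C, E) contributes 2 new; branch {A=true, E=true} (B, C, D) contributes 0 new; branch {A=true, C=true, E=true} (B, D) contributes 0 new; branch {A=true, B=false} (C, D, E) contributes 0 new. Total: 30.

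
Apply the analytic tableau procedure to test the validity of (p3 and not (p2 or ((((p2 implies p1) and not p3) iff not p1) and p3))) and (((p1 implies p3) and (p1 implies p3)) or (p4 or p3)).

Assume the negation and expand:
Initial set: {F ((p3 and not (p2 or ((((p2 implies p1) and not p3) iff not p1) and p3))) and (((p1 implies p3) and (p1 implies p3)) or (p4 or p3)))}.
F ((p3 and not (p2 or ((((p2 implies p1) and not p3) iff not p1) and p3))) and (((p1 implies p3) and (p1 implies p3)) or (p4 or p3))): β-rule — branch into F (p3 and not (p2 or ((((p2 implies p1) and not p3) iff not p1) and p3)))  //  F (((p1 implies p3) and (p1 implies p3)) or (p4 or p3)).
  branch 1 (add F (p3 and not (p2 or ((((p2 implies p1) and not p3) iff not p1) and p3)))):
    F (p3 and not (p2 or ((((p2 implies p1) and not p3) iff not p1) and p3))): β-rule — branch into F p3  //  F not (p2 or ((((p2 implies p1) and not p3) iff not p1) and p3)).
      branch 1.1 (add F p3):
        ○ open, literals {p3=false}.
      branch 1.2 (add F not (p2 or ((((p2 implies p1) and not p3) iff not p1) and p3))):
        F not (p2 or ((((p2 implies p1) and not p3) iff not p1) and p3)): β-rule — branch into T p2  //  T ((((p2 implies p1) and not p3) iff not p1) and p3).
          branch 1.2.1 (add T p2):
            ○ open, literals {p2=true}.
          branch 1.2.2 (add T ((((p2 implies p1) and not p3) iff not p1) and p3)):
            T ((((p2 implies p1) and not p3) iff not p1) and p3): α-rule — add T (((p2 implies p1) and not p3) iff not p1), T p3.
            T (((p2 implies p1) and not p3) iff not p1): β-rule — branch into T ((p2 implies p1) and not p3), T not p1  //  F ((p2 implies p1) and not p3), F not p1.
              branch 1.2.2.1 (add T ((p2 implies p1) and not p3), T not p1):
                T ((p2 implies p1) and not p3): α-rule — add T (p2 implies p1), T not p3.
                × closes — contains both p3 and not p3.
              branch 1.2.2.2 (add F ((p2 implies p1) and not p3), F not p1):
                F ((p2 implies p1) and not p3): β-rule — branch into F (p2 implies p1)  //  F not p3.
                  branch 1.2.2.2.1 (add F (p2 implies p1)):
                    F (p2 implies p1): α-rule — add T p2, F p1.
                    × closes — contains both p1 and not p1.
                  branch 1.2.2.2.2 (add F not p3):
                    ○ open, literals {p1=true, p3=true}.
  branch 2 (add F (((p1 implies p3) and (p1 implies p3)) or (p4 or p3))):
    F (((p1 implies p3) and (p1 implies p3)) or (p4 or p3)): α-rule — add F ((p1 implies p3) and (p1 implies p3)), F (p4 or p3).
    F (p4 or p3): α-rule — add F p4, F p3.
    F ((p1 implies p3) and (p1 implies p3)): β-rule — branch into F (p1 implies p3)  //  F (p1 implies p3).
      branch 2.1 (add F (p1 implies p3)):
        F (p1 implies p3): α-rule — add T p1, F p3.
        ○ open, literals {p1=true, p3=false, p4=false}.
      branch 2.2 (add F (p1 implies p3)):
        F (p1 implies p3): α-rule — add T p1, F p3.
        ○ open, literals {p1=true, p3=false, p4=false}.
2 branches closed, 5 open.
An open branch gives a countermodel: p3=false (unmentioned atoms arbitrary); under it the original formula is false.

Not valid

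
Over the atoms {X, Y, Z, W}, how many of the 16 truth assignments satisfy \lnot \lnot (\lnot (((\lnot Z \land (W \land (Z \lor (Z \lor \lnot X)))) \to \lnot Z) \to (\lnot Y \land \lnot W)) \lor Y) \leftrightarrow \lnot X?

8

Initial set: {(\lnot \lnot (\lnot (((\lnot Z \land (W \land (Z \lor (Z \lor \lnot X)))) \to \lnot Z) \to (\lnot Y \land \lnot W)) \lor Y) \leftrightarrow \lnot X)}.
(\lnot \lnot (\lnot (((\lnot Z \land (W \land (Z \lor (Z \lor \lnot X)))) \to \lnot Z) \to (\lnot Y \land \lnot W)) \lor Y) \leftrightarrow \lnot X): β-rule — branch into \lnot \lnot (\lnot (((\lnot Z \land (W \land (Z \lor (Z \lor \lnot X)))) \to \lnot Z) \to (\lnot Y \land \lnot W)) \lor Y), \lnot X  //  \lnot \lnot \lnot (\lnot (((\lnot Z \land (W \land (Z \lor (Z \lor \lnot X)))) \to \lnot Z) \to (\lnot Y \land \lnot W)) \lor Y), \lnot \lnot X.
  branch 1 (add \lnot \lnot (\lnot (((\lnot Z \land (W \land (Z \lor (Z \lor \lnot X)))) \to \lnot Z) \to (\lnot Y \land \lnot W)) \lor Y), \lnot X):
    \lnot \lnot (\lnot (((\lnot Z \land (W \land (Z \lor (Z \lor \lnot X)))) \to \lnot Z) \to (\lnot Y \land \lnot W)) \lor Y): drop double negation, giving (\lnot (((\lnot Z \land (W \land (Z \lor (Z \lor \lnot X)))) \to \lnot Z) \to (\lnot Y \land \lnot W)) \lor Y).
    (\lnot (((\lnot Z \land (W \land (Z \lor (Z \lor \lnot X)))) \to \lnot Z) \to (\lnot Y \land \lnot W)) \lor Y): β-rule — branch into \lnot (((\lnot Z \land (W \land (Z \lor (Z \lor \lnot X)))) \to \lnot Z) \to (\lnot Y \land \lnot W))  //  Y.
      branch 1.1 (add \lnot (((\lnot Z \land (W \land (Z \lor (Z \lor \lnot X)))) \to \lnot Z) \to (\lnot Y \land \lnot W))):
        \lnot (((\lnot Z \land (W \land (Z \lor (Z \lor \lnot X)))) \to \lnot Z) \to (\lnot Y \land \lnot W)): α-rule — add ((\lnot Z \land (W \land (Z \lor (Z \lor \lnot X)))) \to \lnot Z), \lnot (\lnot Y \land \lnot W).
        ((\lnot Z \land (W \land (Z \lor (Z \lor \lnot X)))) \to \lnot Z): β-rule — branch into \lnot (\lnot Z \land (W \land (Z \lor (Z \lor \lnot X))))  //  \lnot Z.
          branch 1.1.1 (add \lnot (\lnot Z \land (W \land (Z \lor (Z \lor \lnot X))))):
            \lnot (\lnot Y \land \lnot W): β-rule — branch into \lnot \lnot Y  //  \lnot \lnot W.
              branch 1.1.1.1 (add \lnot \lnot Y):
                \lnot (\lnot Z \land (W \land (Z \lor (Z \lor \lnot X)))): β-rule — branch into \lnot \lnot Z  //  \lnot (W \land (Z \lor (Z \lor \lnot X))).
                  branch 1.1.1.1.1 (add \lnot \lnot Z):
                    ○ open, literals {X=0, Y=1, Z=1}.
                  branch 1.1.1.1.2 (add \lnot (W \land (Z \lor (Z \lor \lnot X)))):
                    \lnot (W \land (Z \lor (Z \lor \lnot X))): β-rule — branch into \lnot W  //  \lnot (Z \lor (Z \lor \lnot X)).
                      branch 1.1.1.1.2.1 (add \lnot W):
                        ○ open, literals {W=0, X=0, Y=1}.
                      branch 1.1.1.1.2.2 (add \lnot (Z \lor (Z \lor \lnot X))):
                        \lnot (Z \lor (Z \lor \lnot X)): α-rule — add \lnot Z, \lnot (Z \lor \lnot X).
                        \lnot (Z \lor \lnot X): α-rule — add \lnot Z, \lnot \lnot X.
                        × closes — contains both X and \lnot X.
              branch 1.1.1.2 (add \lnot \lnot W):
                \lnot (\lnot Z \land (W \land (Z \lor (Z \lor \lnot X)))): β-rule — branch into \lnot \lnot Z  //  \lnot (W \land (Z \lor (Z \lor \lnot X))).
                  branch 1.1.1.2.1 (add \lnot \lnot Z):
                    ○ open, literals {W=1, X=0, Z=1}.
                  branch 1.1.1.2.2 (add \lnot (W \land (Z \lor (Z \lor \lnot X)))):
                    \lnot (W \land (Z \lor (Z \lor \lnot X))): β-rule — branch into \lnot W  //  \lnot (Z \lor (Z \lor \lnot X)).
                      branch 1.1.1.2.2.1 (add \lnot W):
                        × closes — contains both W and \lnot W.
                      branch 1.1.1.2.2.2 (add \lnot (Z \lor (Z \lor \lnot X))):
                        \lnot (Z \lor (Z \lor \lnot X)): α-rule — add \lnot Z, \lnot (Z \lor \lnot X).
                        \lnot (Z \lor \lnot X): α-rule — add \lnot Z, \lnot \lnot X.
                        × closes — contains both X and \lnot X.
          branch 1.1.2 (add \lnot Z):
            \lnot (\lnot Y \land \lnot W): β-rule — branch into \lnot \lnot Y  //  \lnot \lnot W.
              branch 1.1.2.1 (add \lnot \lnot Y):
                ○ open, literals {X=0, Y=1, Z=0}.
              branch 1.1.2.2 (add \lnot \lnot W):
                ○ open, literals {W=1, X=0, Z=0}.
      branch 1.2 (add Y):
        ○ open, literals {X=0, Y=1}.
  branch 2 (add \lnot \lnot \lnot (\lnot (((\lnot Z \land (W \land (Z \lor (Z \lor \lnot X)))) \to \lnot Z) \to (\lnot Y \land \lnot W)) \lor Y), \lnot \lnot X):
    \lnot \lnot \lnot (\lnot (((\lnot Z \land (W \land (Z \lor (Z \lor \lnot X)))) \to \lnot Z) \to (\lnot Y \land \lnot W)) \lor Y): drop double negation, giving \lnot (\lnot (((\lnot Z \land (W \land (Z \lor (Z \lor \lnot X)))) \to \lnot Z) \to (\lnot Y \land \lnot W)) \lor Y).
    \lnot (\lnot (((\lnot Z \land (W \land (Z \lor (Z \lor \lnot X)))) \to \lnot Z) \to (\lnot Y \land \lnot W)) \lor Y): α-rule — add \lnot \lnot (((\lnot Z \land (W \land (Z \lor (Z \lor \lnot X)))) \to \lnot Z) \to (\lnot Y \land \lnot W)), \lnot Y.
    \lnot \lnot (((\lnot Z \land (W \land (Z \lor (Z \lor \lnot X)))) \to \lnot Z) \to (\lnot Y \land \lnot W)): β-rule — branch into \lnot ((\lnot Z \land (W \land (Z \lor (Z \lor \lnot X)))) \to \lnot Z)  //  (\lnot Y \land \lnot W).
      branch 2.1 (add \lnot ((\lnot Z \land (W \land (Z \lor (Z \lor \lnot X)))) \to \lnot Z)):
        \lnot ((\lnot Z \land (W \land (Z \lor (Z \lor \lnot X)))) \to \lnot Z): α-rule — add (\lnot Z \land (W \land (Z \lor (Z \lor \lnot X)))), \lnot \lnot Z.
        (\lnot Z \land (W \land (Z \lor (Z \lor \lnot X)))): α-rule — add \lnot Z, (W \land (Z \lor (Z \lor \lnot X))).
        × closes — contains both Z and \lnot Z.
      branch 2.2 (add (\lnot Y \land \lnot W)):
        (\lnot Y \land \lnot W): α-rule — add \lnot Y, \lnot W.
        ○ open, literals {W=0, X=1, Y=0}.
4 branches closed, 7 open.
Each open branch fixes some atoms; the unmentioned ones are free. Counting distinct full assignments: branch {X=0, Y=1, Z=1} (W) contributes 2 new; branch {W=0, X=0, Y=1} (Z) contributes 1 new; branch {W=1, X=0, Z=1} (Y) contributes 1 new; branch {X=0, Y=1, Z=0} (W) contributes 1 new; branch {W=1, X=0, Z=0} (Y) contributes 1 new; branch {X=0, Y=1} (Z, W) contributes 0 new; branch {W=0, X=1, Y=0} (Z) contributes 2 new. Total: 8.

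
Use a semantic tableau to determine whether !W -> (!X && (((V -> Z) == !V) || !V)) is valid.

Assume the negation and expand:
Initial set: {!(!W -> (!X && (((V -> Z) == !V) || !V)))}.
!(!W -> (!X && (((V -> Z) == !V) || !V))): α-rule — add !W, !(!X && (((V -> Z) == !V) || !V)).
!(!X && (((V -> Z) == !V) || !V)): β-rule — branch into !!X  //  !(((V -> Z) == !V) || !V).
  branch 1 (add !!X):
    ○ open, literals {W=false, X=true}.
  branch 2 (add !(((V -> Z) == !V) || !V)):
    !(((V -> Z) == !V) || !V): α-rule — add !((V -> Z) == !V), !!V.
    !((V -> Z) == !V): β-rule — branch into (V -> Z), !!V  //  !(V -> Z), !V.
      branch 2.1 (add (V -> Z), !!V):
        (V -> Z): β-rule — branch into !V  //  Z.
          branch 2.1.1 (add !V):
            × closes — contains both V and !V.
          branch 2.1.2 (add Z):
            ○ open, literals {V=true, W=false, Z=true}.
      branch 2.2 (add !(V -> Z), !V):
        × closes — contains both V and !V.
2 branches closed, 2 open.
An open branch gives a countermodel: W=false, X=true (unmentioned atoms arbitrary); under it the original formula is false.

Not valid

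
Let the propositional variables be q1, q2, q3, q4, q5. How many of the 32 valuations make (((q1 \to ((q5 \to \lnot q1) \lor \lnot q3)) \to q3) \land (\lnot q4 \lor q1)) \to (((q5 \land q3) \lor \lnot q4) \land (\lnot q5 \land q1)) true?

22

Initial set: {((((q1 \to ((q5 \to \lnot q1) \lor \lnot q3)) \to q3) \land (\lnot q4 \lor q1)) \to (((q5 \land q3) \lor \lnot q4) \land (\lnot q5 \land q1)))}.
((((q1 \to ((q5 \to \lnot q1) \lor \lnot q3)) \to q3) \land (\lnot q4 \lor q1)) \to (((q5 \land q3) \lor \lnot q4) \land (\lnot q5 \land q1))): β-rule — branch into \lnot (((q1 \to ((q5 \to \lnot q1) \lor \lnot q3)) \to q3) \land (\lnot q4 \lor q1))  //  (((q5 \land q3) \lor \lnot q4) \land (\lnot q5 \land q1)).
  branch 1 (add \lnot (((q1 \to ((q5 \to \lnot q1) \lor \lnot q3)) \to q3) \land (\lnot q4 \lor q1))):
    \lnot (((q1 \to ((q5 \to \lnot q1) \lor \lnot q3)) \to q3) \land (\lnot q4 \lor q1)): β-rule — branch into \lnot ((q1 \to ((q5 \to \lnot q1) \lor \lnot q3)) \to q3)  //  \lnot (\lnot q4 \lor q1).
      branch 1.1 (add \lnot ((q1 \to ((q5 \to \lnot q1) \lor \lnot q3)) \to q3)):
        \lnot ((q1 \to ((q5 \to \lnot q1) \lor \lnot q3)) \to q3): α-rule — add (q1 \to ((q5 \to \lnot q1) \lor \lnot q3)), \lnot q3.
        (q1 \to ((q5 \to \lnot q1) \lor \lnot q3)): β-rule — branch into \lnot q1  //  ((q5 \to \lnot q1) \lor \lnot q3).
          branch 1.1.1 (add \lnot q1):
            ○ open, literals {q1=false, q3=false}.
          branch 1.1.2 (add ((q5 \to \lnot q1) \lor \lnot q3)):
            ((q5 \to \lnot q1) \lor \lnot q3): β-rule — branch into (q5 \to \lnot q1)  //  \lnot q3.
              branch 1.1.2.1 (add (q5 \to \lnot q1)):
                (q5 \to \lnot q1): β-rule — branch into \lnot q5  //  \lnot q1.
                  branch 1.1.2.1.1 (add \lnot q5):
                    ○ open, literals {q3=false, q5=false}.
                  branch 1.1.2.1.2 (add \lnot q1):
                    ○ open, literals {q1=false, q3=false}.
              branch 1.1.2.2 (add \lnot q3):
                ○ open, literals {q3=false}.
      branch 1.2 (add \lnot (\lnot q4 \lor q1)):
        \lnot (\lnot q4 \lor q1): α-rule — add \lnot \lnot q4, \lnot q1.
        ○ open, literals {q1=false, q4=true}.
  branch 2 (add (((q5 \land q3) \lor \lnot q4) \land (\lnot q5 \land q1))):
    (((q5 \land q3) \lor \lnot q4) \land (\lnot q5 \land q1)): α-rule — add ((q5 \land q3) \lor \lnot q4), (\lnot q5 \land q1).
    (\lnot q5 \land q1): α-rule — add \lnot q5, q1.
    ((q5 \land q3) \lor \lnot q4): β-rule — branch into (q5 \land q3)  //  \lnot q4.
      branch 2.1 (add (q5 \land q3)):
        (q5 \land q3): α-rule — add q5, q3.
        × closes — contains both q5 and \lnot q5.
      branch 2.2 (add \lnot q4):
        ○ open, literals {q1=true, q4=false, q5=false}.
1 branch closed, 6 open.
Each open branch fixes some atoms; the unmentioned ones are free. Counting distinct full assignments: branch {q1=false, q3=false} (q2, q4, q5) contributes 8 new; branch {q3=false, q5=false} (q1, q2, q4) contributes 4 new; branch {q1=false, q3=false} (q2, q4, q5) contributes 0 new; branch {q3=false} (q1, q2, q4, q5) contributes 4 new; branch {q1=false, q4=true} (q2, q3, q5) contributes 4 new; branch {q1=true, q4=false, q5=false} (q2, q3) contributes 2 new. Total: 22.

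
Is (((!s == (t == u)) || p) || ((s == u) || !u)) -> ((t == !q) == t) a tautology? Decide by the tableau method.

Not valid

Assume the negation and expand:
Initial set: {!((((!s == (t == u)) || p) || ((s == u) || !u)) -> ((t == !q) == t))}.
!((((!s == (t == u)) || p) || ((s == u) || !u)) -> ((t == !q) == t)): α-rule — add (((!s == (t == u)) || p) || ((s == u) || !u)), !((t == !q) == t).
(((!s == (t == u)) || p) || ((s == u) || !u)): β-rule — branch into ((!s == (t == u)) || p)  //  ((s == u) || !u).
  branch 1 (add ((!s == (t == u)) || p)):
    !((t == !q) == t): β-rule — branch into (t == !q), !t  //  !(t == !q), t.
      branch 1.1 (add (t == !q), !t):
        ((!s == (t == u)) || p): β-rule — branch into (!s == (t == u))  //  p.
          branch 1.1.1 (add (!s == (t == u))):
            (t == !q): β-rule — branch into t, !q  //  !t, !!q.
              branch 1.1.1.1 (add t, !q):
                × closes — contains both t and !t.
              branch 1.1.1.2 (add !t, !!q):
                (!s == (t == u)): β-rule — branch into !s, (t == u)  //  !!s, !(t == u).
                  branch 1.1.1.2.1 (add !s, (t == u)):
                    (t == u): β-rule — branch into t, u  //  !t, !u.
                      branch 1.1.1.2.1.1 (add t, u):
                        × closes — contains both t and !t.
                      branch 1.1.1.2.1.2 (add !t, !u):
                        ○ open, literals {q=T, s=F, t=F, u=F}.
                  branch 1.1.1.2.2 (add !!s, !(t == u)):
                    !(t == u): β-rule — branch into t, !u  //  !t, u.
                      branch 1.1.1.2.2.1 (add t, !u):
                        × closes — contains both t and !t.
                      branch 1.1.1.2.2.2 (add !t, u):
                        ○ open, literals {q=T, s=T, t=F, u=T}.
          branch 1.1.2 (add p):
            (t == !q): β-rule — branch into t, !q  //  !t, !!q.
              branch 1.1.2.1 (add t, !q):
                × closes — contains both t and !t.
              branch 1.1.2.2 (add !t, !!q):
                ○ open, literals {p=T, q=T, t=F}.
      branch 1.2 (add !(t == !q), t):
        ((!s == (t == u)) || p): β-rule — branch into (!s == (t == u))  //  p.
          branch 1.2.1 (add (!s == (t == u))):
            !(t == !q): β-rule — branch into t, !!q  //  !t, !q.
              branch 1.2.1.1 (add t, !!q):
                (!s == (t == u)): β-rule — branch into !s, (t == u)  //  !!s, !(t == u).
                  branch 1.2.1.1.1 (add !s, (t == u)):
                    (t == u): β-rule — branch into t, u  //  !t, !u.
                      branch 1.2.1.1.1.1 (add t, u):
                        ○ open, literals {q=T, s=F, t=T, u=T}.
                      branch 1.2.1.1.1.2 (add !t, !u):
                        × closes — contains both t and !t.
                  branch 1.2.1.1.2 (add !!s, !(t == u)):
                    !(t == u): β-rule — branch into t, !u  //  !t, u.
                      branch 1.2.1.1.2.1 (add t, !u):
                        ○ open, literals {q=T, s=T, t=T, u=F}.
                      branch 1.2.1.1.2.2 (add !t, u):
                        × closes — contains both t and !t.
              branch 1.2.1.2 (add !t, !q):
                × closes — contains both t and !t.
          branch 1.2.2 (add p):
            !(t == !q): β-rule — branch into t, !!q  //  !t, !q.
              branch 1.2.2.1 (add t, !!q):
                ○ open, literals {p=T, q=T, t=T}.
              branch 1.2.2.2 (add !t, !q):
                × closes — contains both t and !t.
  branch 2 (add ((s == u) || !u)):
    !((t == !q) == t): β-rule — branch into (t == !q), !t  //  !(t == !q), t.
      branch 2.1 (add (t == !q), !t):
        ((s == u) || !u): β-rule — branch into (s == u)  //  !u.
          branch 2.1.1 (add (s == u)):
            (t == !q): β-rule — branch into t, !q  //  !t, !!q.
              branch 2.1.1.1 (add t, !q):
                × closes — contains both t and !t.
              branch 2.1.1.2 (add !t, !!q):
                (s == u): β-rule — branch into s, u  //  !s, !u.
                  branch 2.1.1.2.1 (add s, u):
                    ○ open, literals {q=T, s=T, t=F, u=T}.
                  branch 2.1.1.2.2 (add !s, !u):
                    ○ open, literals {q=T, s=F, t=F, u=F}.
          branch 2.1.2 (add !u):
            (t == !q): β-rule — branch into t, !q  //  !t, !!q.
              branch 2.1.2.1 (add t, !q):
                × closes — contains both t and !t.
              branch 2.1.2.2 (add !t, !!q):
                ○ open, literals {q=T, t=F, u=F}.
      branch 2.2 (add !(t == !q), t):
        ((s == u) || !u): β-rule — branch into (s == u)  //  !u.
          branch 2.2.1 (add (s == u)):
            !(t == !q): β-rule — branch into t, !!q  //  !t, !q.
              branch 2.2.1.1 (add t, !!q):
                (s == u): β-rule — branch into s, u  //  !s, !u.
                  branch 2.2.1.1.1 (add s, u):
                    ○ open, literals {q=T, s=T, t=T, u=T}.
                  branch 2.2.1.1.2 (add !s, !u):
                    ○ open, literals {q=T, s=F, t=T, u=F}.
              branch 2.2.1.2 (add !t, !q):
                × closes — contains both t and !t.
          branch 2.2.2 (add !u):
            !(t == !q): β-rule — branch into t, !!q  //  !t, !q.
              branch 2.2.2.1 (add t, !!q):
                ○ open, literals {q=T, t=T, u=F}.
              branch 2.2.2.2 (add !t, !q):
                × closes — contains both t and !t.
12 branches closed, 12 open.
An open branch gives a countermodel: q=T, s=F, t=F, u=F (unmentioned atoms arbitrary); under it the original formula is false.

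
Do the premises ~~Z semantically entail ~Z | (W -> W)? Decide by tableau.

Yes

Initial set: {~~Z; ~(~Z | (W -> W))}.
~~Z: drop double negation, giving Z.
~(~Z | (W -> W)): α-rule — add ~~Z, ~(W -> W).
~(W -> W): α-rule — add W, ~W.
× closes — contains both W and ~W.
All 1 branch closes.
Every branch closed, so the premises entail the conclusion.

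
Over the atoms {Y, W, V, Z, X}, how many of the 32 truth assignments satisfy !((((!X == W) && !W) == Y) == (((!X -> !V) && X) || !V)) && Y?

8

Initial set: {(!((((!X == W) && !W) == Y) == (((!X -> !V) && X) || !V)) && Y)}.
(!((((!X == W) && !W) == Y) == (((!X -> !V) && X) || !V)) && Y): α-rule — add !((((!X == W) && !W) == Y) == (((!X -> !V) && X) || !V)), Y.
!((((!X == W) && !W) == Y) == (((!X -> !V) && X) || !V)): β-rule — branch into (((!X == W) && !W) == Y), !(((!X -> !V) && X) || !V)  //  !(((!X == W) && !W) == Y), (((!X -> !V) && X) || !V).
  branch 1 (add (((!X == W) && !W) == Y), !(((!X -> !V) && X) || !V)):
    !(((!X -> !V) && X) || !V): α-rule — add !((!X -> !V) && X), !!V.
    (((!X == W) && !W) == Y): β-rule — branch into ((!X == W) && !W), Y  //  !((!X == W) && !W), !Y.
      branch 1.1 (add ((!X == W) && !W), Y):
        ((!X == W) && !W): α-rule — add (!X == W), !W.
        !((!X -> !V) && X): β-rule — branch into !(!X -> !V)  //  !X.
          branch 1.1.1 (add !(!X -> !V)):
            !(!X -> !V): α-rule — add !X, !!V.
            (!X == W): β-rule — branch into !X, W  //  !!X, !W.
              branch 1.1.1.1 (add !X, W):
                × closes — contains both W and !W.
              branch 1.1.1.2 (add !!X, !W):
                × closes — contains both X and !X.
          branch 1.1.2 (add !X):
            (!X == W): β-rule — branch into !X, W  //  !!X, !W.
              branch 1.1.2.1 (add !X, W):
                × closes — contains both W and !W.
              branch 1.1.2.2 (add !!X, !W):
                × closes — contains both X and !X.
      branch 1.2 (add !((!X == W) && !W), !Y):
        × closes — contains both Y and !Y.
  branch 2 (add !(((!X == W) && !W) == Y), (((!X -> !V) && X) || !V)):
    !(((!X == W) && !W) == Y): β-rule — branch into ((!X == W) && !W), !Y  //  !((!X == W) && !W), Y.
      branch 2.1 (add ((!X == W) && !W), !Y):
        × closes — contains both Y and !Y.
      branch 2.2 (add !((!X == W) && !W), Y):
        (((!X -> !V) && X) || !V): β-rule — branch into ((!X -> !V) && X)  //  !V.
          branch 2.2.1 (add ((!X -> !V) && X)):
            ((!X -> !V) && X): α-rule — add (!X -> !V), X.
            !((!X == W) && !W): β-rule — branch into !(!X == W)  //  !!W.
              branch 2.2.1.1 (add !(!X == W)):
                (!X -> !V): β-rule — branch into !!X  //  !V.
                  branch 2.2.1.1.1 (add !!X):
                    !(!X == W): β-rule — branch into !X, !W  //  !!X, W.
                      branch 2.2.1.1.1.1 (add !X, !W):
                        × closes — contains both X and !X.
                      branch 2.2.1.1.1.2 (add !!X, W):
                        ○ open, literals {W=T, X=T, Y=T}.
                  branch 2.2.1.1.2 (add !V):
                    !(!X == W): β-rule — branch into !X, !W  //  !!X, W.
                      branch 2.2.1.1.2.1 (add !X, !W):
                        × closes — contains both X and !X.
                      branch 2.2.1.1.2.2 (add !!X, W):
                        ○ open, literals {V=F, W=T, X=T, Y=T}.
              branch 2.2.1.2 (add !!W):
                (!X -> !V): β-rule — branch into !!X  //  !V.
                  branch 2.2.1.2.1 (add !!X):
                    ○ open, literals {W=T, X=T, Y=T}.
                  branch 2.2.1.2.2 (add !V):
                    ○ open, literals {V=F, W=T, X=T, Y=T}.
          branch 2.2.2 (add !V):
            !((!X == W) && !W): β-rule — branch into !(!X == W)  //  !!W.
              branch 2.2.2.1 (add !(!X == W)):
                !(!X == W): β-rule — branch into !X, !W  //  !!X, W.
                  branch 2.2.2.1.1 (add !X, !W):
                    ○ open, literals {V=F, W=F, X=F, Y=T}.
                  branch 2.2.2.1.2 (add !!X, W):
                    ○ open, literals {V=F, W=T, X=T, Y=T}.
              branch 2.2.2.2 (add !!W):
                ○ open, literals {V=F, W=T, Y=T}.
8 branches closed, 7 open.
Each open branch fixes some atoms; the unmentioned ones are free. Counting distinct full assignments: branch {W=T, X=T, Y=T} (V, Z) contributes 4 new; branch {V=F, W=T, X=T, Y=T} (Z) contributes 0 new; branch {W=T, X=T, Y=T} (V, Z) contributes 0 new; branch {V=F, W=T, X=T, Y=T} (Z) contributes 0 new; branch {V=F, W=F, X=F, Y=T} (Z) contributes 2 new; branch {V=F, W=T, X=T, Y=T} (Z) contributes 0 new; branch {V=F, W=T, Y=T} (Z, X) contributes 2 new. Total: 8.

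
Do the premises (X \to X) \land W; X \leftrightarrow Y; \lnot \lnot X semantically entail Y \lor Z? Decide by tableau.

Yes

Initial set: {T ((X \to X) \land W); T (X \leftrightarrow Y); T \lnot \lnot X; F (Y \lor Z)}.
T ((X \to X) \land W): α-rule — add T (X \to X), T W.
T \lnot \lnot X: drop double negation, giving T X.
F (Y \lor Z): α-rule — add F Y, F Z.
T (X \leftrightarrow Y): β-rule — branch into T X, T Y  //  F X, F Y.
  branch 1 (add T X, T Y):
    × closes — contains both Y and \lnot Y.
  branch 2 (add F X, F Y):
    × closes — contains both X and \lnot X.
All 2 branches close.
Every branch closed, so the premises entail the conclusion.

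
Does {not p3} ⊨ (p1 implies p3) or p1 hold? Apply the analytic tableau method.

Initial set: {not p3; not ((p1 implies p3) or p1)}.
not ((p1 implies p3) or p1): α-rule — add not (p1 implies p3), not p1.
not (p1 implies p3): α-rule — add p1, not p3.
× closes — contains both p1 and not p1.
All 1 branch closes.
Every branch closed, so the premises entail the conclusion.

Yes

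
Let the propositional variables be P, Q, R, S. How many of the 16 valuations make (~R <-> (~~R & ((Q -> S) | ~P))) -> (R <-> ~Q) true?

15

Initial set: {((~R <-> (~~R & ((Q -> S) | ~P))) -> (R <-> ~Q))}.
((~R <-> (~~R & ((Q -> S) | ~P))) -> (R <-> ~Q)): β-rule — branch into ~(~R <-> (~~R & ((Q -> S) | ~P)))  //  (R <-> ~Q).
  branch 1 (add ~(~R <-> (~~R & ((Q -> S) | ~P)))):
    ~(~R <-> (~~R & ((Q -> S) | ~P))): β-rule — branch into ~R, ~(~~R & ((Q -> S) | ~P))  //  ~~R, (~~R & ((Q -> S) | ~P)).
      branch 1.1 (add ~R, ~(~~R & ((Q -> S) | ~P))):
        ~(~~R & ((Q -> S) | ~P)): β-rule — branch into ~~~R  //  ~((Q -> S) | ~P).
          branch 1.1.1 (add ~~~R):
            ~~~R: drop double negation, giving ~R.
            ○ open, literals {R=F}.
          branch 1.1.2 (add ~((Q -> S) | ~P)):
            ~((Q -> S) | ~P): α-rule — add ~(Q -> S), ~~P.
            ~(Q -> S): α-rule — add Q, ~S.
            ○ open, literals {P=T, Q=T, R=F, S=F}.
      branch 1.2 (add ~~R, (~~R & ((Q -> S) | ~P))):
        (~~R & ((Q -> S) | ~P)): α-rule — add ~~R, ((Q -> S) | ~P).
        ~~R: drop double negation, giving R.
        ((Q -> S) | ~P): β-rule — branch into (Q -> S)  //  ~P.
          branch 1.2.1 (add (Q -> S)):
            (Q -> S): β-rule — branch into ~Q  //  S.
              branch 1.2.1.1 (add ~Q):
                ○ open, literals {Q=F, R=T}.
              branch 1.2.1.2 (add S):
                ○ open, literals {R=T, S=T}.
          branch 1.2.2 (add ~P):
            ○ open, literals {P=F, R=T}.
  branch 2 (add (R <-> ~Q)):
    (R <-> ~Q): β-rule — branch into R, ~Q  //  ~R, ~~Q.
      branch 2.1 (add R, ~Q):
        ○ open, literals {Q=F, R=T}.
      branch 2.2 (add ~R, ~~Q):
        ○ open, literals {Q=T, R=F}.
0 branches closed, 7 open.
Each open branch fixes some atoms; the unmentioned ones are free. Counting distinct full assignments: branch {R=F} (P, Q, S) contributes 8 new; branch {P=T, Q=T, R=F, S=F} (none free) contributes 0 new; branch {Q=F, R=T} (P, S) contributes 4 new; branch {R=T, S=T} (P, Q) contributes 2 new; branch {P=F, R=T} (Q, S) contributes 1 new; branch {Q=F, R=T} (P, S) contributes 0 new; branch {Q=T, R=F} (P, S) contributes 0 new. Total: 15.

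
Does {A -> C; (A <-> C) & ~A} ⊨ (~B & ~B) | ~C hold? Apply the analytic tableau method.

Yes

Initial set: {(A -> C); ((A <-> C) & ~A); ~((~B & ~B) | ~C)}.
((A <-> C) & ~A): α-rule — add (A <-> C), ~A.
~((~B & ~B) | ~C): α-rule — add ~(~B & ~B), ~~C.
(A -> C): β-rule — branch into ~A  //  C.
  branch 1 (add ~A):
    (A <-> C): β-rule — branch into A, C  //  ~A, ~C.
      branch 1.1 (add A, C):
        × closes — contains both A and ~A.
      branch 1.2 (add ~A, ~C):
        × closes — contains both C and ~C.
  branch 2 (add C):
    (A <-> C): β-rule — branch into A, C  //  ~A, ~C.
      branch 2.1 (add A, C):
        × closes — contains both A and ~A.
      branch 2.2 (add ~A, ~C):
        × closes — contains both C and ~C.
All 4 branches close.
Every branch closed, so the premises entail the conclusion.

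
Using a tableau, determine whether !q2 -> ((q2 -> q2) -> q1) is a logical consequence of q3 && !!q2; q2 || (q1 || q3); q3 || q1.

Yes

Initial set: {(q3 && !!q2); (q2 || (q1 || q3)); (q3 || q1); !(!q2 -> ((q2 -> q2) -> q1))}.
(q3 && !!q2): α-rule — add q3, !!q2.
!(!q2 -> ((q2 -> q2) -> q1)): α-rule — add !q2, !((q2 -> q2) -> q1).
!!q2: drop double negation, giving q2.
× closes — contains both q2 and !q2.
All 1 branch closes.
Every branch closed, so the premises entail the conclusion.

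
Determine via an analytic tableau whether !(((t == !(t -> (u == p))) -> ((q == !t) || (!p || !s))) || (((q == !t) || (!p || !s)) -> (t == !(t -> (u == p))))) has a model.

Initial set: {!(((t == !(t -> (u == p))) -> ((q == !t) || (!p || !s))) || (((q == !t) || (!p || !s)) -> (t == !(t -> (u == p)))))}.
!(((t == !(t -> (u == p))) -> ((q == !t) || (!p || !s))) || (((q == !t) || (!p || !s)) -> (t == !(t -> (u == p))))): α-rule — add !((t == !(t -> (u == p))) -> ((q == !t) || (!p || !s))), !(((q == !t) || (!p || !s)) -> (t == !(t -> (u == p)))).
!((t == !(t -> (u == p))) -> ((q == !t) || (!p || !s))): α-rule — add (t == !(t -> (u == p))), !((q == !t) || (!p || !s)).
!(((q == !t) || (!p || !s)) -> (t == !(t -> (u == p)))): α-rule — add ((q == !t) || (!p || !s)), !(t == !(t -> (u == p))).
!((q == !t) || (!p || !s)): α-rule — add !(q == !t), !(!p || !s).
!(!p || !s): α-rule — add !!p, !!s.
(t == !(t -> (u == p))): β-rule — branch into t, !(t -> (u == p))  //  !t, !!(t -> (u == p)).
  branch 1 (add t, !(t -> (u == p))):
    !(t -> (u == p)): α-rule — add t, !(u == p).
    ((q == !t) || (!p || !s)): β-rule — branch into (q == !t)  //  (!p || !s).
      branch 1.1 (add (q == !t)):
        !(t == !(t -> (u == p))): β-rule — branch into t, !!(t -> (u == p))  //  !t, !(t -> (u == p)).
          branch 1.1.1 (add t, !!(t -> (u == p))):
            !(q == !t): β-rule — branch into q, !!t  //  !q, !t.
              branch 1.1.1.1 (add q, !!t):
                !(u == p): β-rule — branch into u, !p  //  !u, p.
                  branch 1.1.1.1.1 (add u, !p):
                    × closes — contains both p and !p.
                  branch 1.1.1.1.2 (add !u, p):
                    (q == !t): β-rule — branch into q, !t  //  !q, !!t.
                      branch 1.1.1.1.2.1 (add q, !t):
                        × closes — contains both t and !t.
                      branch 1.1.1.1.2.2 (add !q, !!t):
                        × closes — contains both q and !q.
              branch 1.1.1.2 (add !q, !t):
                × closes — contains both t and !t.
          branch 1.1.2 (add !t, !(t -> (u == p))):
            × closes — contains both t and !t.
      branch 1.2 (add (!p || !s)):
        !(t == !(t -> (u == p))): β-rule — branch into t, !!(t -> (u == p))  //  !t, !(t -> (u == p)).
          branch 1.2.1 (add t, !!(t -> (u == p))):
            !(q == !t): β-rule — branch into q, !!t  //  !q, !t.
              branch 1.2.1.1 (add q, !!t):
                !(u == p): β-rule — branch into u, !p  //  !u, p.
                  branch 1.2.1.1.1 (add u, !p):
                    × closes — contains both p and !p.
                  branch 1.2.1.1.2 (add !u, p):
                    (!p || !s): β-rule — branch into !p  //  !s.
                      branch 1.2.1.1.2.1 (add !p):
                        × closes — contains both p and !p.
                      branch 1.2.1.1.2.2 (add !s):
                        × closes — contains both s and !s.
              branch 1.2.1.2 (add !q, !t):
                × closes — contains both t and !t.
          branch 1.2.2 (add !t, !(t -> (u == p))):
            × closes — contains both t and !t.
  branch 2 (add !t, !!(t -> (u == p))):
    ((q == !t) || (!p || !s)): β-rule — branch into (q == !t)  //  (!p || !s).
      branch 2.1 (add (q == !t)):
        !(t == !(t -> (u == p))): β-rule — branch into t, !!(t -> (u == p))  //  !t, !(t -> (u == p)).
          branch 2.1.1 (add t, !!(t -> (u == p))):
            × closes — contains both t and !t.
          branch 2.1.2 (add !t, !(t -> (u == p))):
            !(t -> (u == p)): α-rule — add t, !(u == p).
            × closes — contains both t and !t.
      branch 2.2 (add (!p || !s)):
        !(t == !(t -> (u == p))): β-rule — branch into t, !!(t -> (u == p))  //  !t, !(t -> (u == p)).
          branch 2.2.1 (add t, !!(t -> (u == p))):
            × closes — contains both t and !t.
          branch 2.2.2 (add !t, !(t -> (u == p))):
            !(t -> (u == p)): α-rule — add t, !(u == p).
            × closes — contains both t and !t.
All 14 branches close.
Every branch closed; the formula is unsatisfiable.

Unsatisfiable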